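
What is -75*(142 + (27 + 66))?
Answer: -17625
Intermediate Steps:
-75*(142 + (27 + 66)) = -75*(142 + 93) = -75*235 = -17625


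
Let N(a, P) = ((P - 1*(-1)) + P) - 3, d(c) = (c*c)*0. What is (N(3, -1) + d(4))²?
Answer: 16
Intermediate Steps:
d(c) = 0 (d(c) = c²*0 = 0)
N(a, P) = -2 + 2*P (N(a, P) = ((P + 1) + P) - 3 = ((1 + P) + P) - 3 = (1 + 2*P) - 3 = -2 + 2*P)
(N(3, -1) + d(4))² = ((-2 + 2*(-1)) + 0)² = ((-2 - 2) + 0)² = (-4 + 0)² = (-4)² = 16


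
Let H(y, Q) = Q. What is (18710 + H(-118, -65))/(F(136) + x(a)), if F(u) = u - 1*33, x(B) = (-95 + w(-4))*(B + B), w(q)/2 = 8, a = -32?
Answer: 1695/469 ≈ 3.6141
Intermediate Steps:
w(q) = 16 (w(q) = 2*8 = 16)
x(B) = -158*B (x(B) = (-95 + 16)*(B + B) = -158*B)
F(u) = -33 + u (F(u) = u - 33 = -33 + u)
(18710 + H(-118, -65))/(F(136) + x(a)) = (18710 - 65)/((-33 + 136) - 158*(-32)) = 18645/(103 + 5056) = 18645/5159 = 18645*(1/5159) = 1695/469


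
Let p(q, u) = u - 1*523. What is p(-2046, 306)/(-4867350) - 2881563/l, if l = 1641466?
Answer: -3506304867482/1997397383775 ≈ -1.7554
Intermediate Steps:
p(q, u) = -523 + u (p(q, u) = u - 523 = -523 + u)
p(-2046, 306)/(-4867350) - 2881563/l = (-523 + 306)/(-4867350) - 2881563/1641466 = -217*(-1/4867350) - 2881563*1/1641466 = 217/4867350 - 2881563/1641466 = -3506304867482/1997397383775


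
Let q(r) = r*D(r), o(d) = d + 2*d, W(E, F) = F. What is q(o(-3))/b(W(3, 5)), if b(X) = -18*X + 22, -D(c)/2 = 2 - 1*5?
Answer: 27/34 ≈ 0.79412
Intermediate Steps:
D(c) = 6 (D(c) = -2*(2 - 1*5) = -2*(2 - 5) = -2*(-3) = 6)
b(X) = 22 - 18*X
o(d) = 3*d
q(r) = 6*r (q(r) = r*6 = 6*r)
q(o(-3))/b(W(3, 5)) = (6*(3*(-3)))/(22 - 18*5) = (6*(-9))/(22 - 90) = -54/(-68) = -54*(-1/68) = 27/34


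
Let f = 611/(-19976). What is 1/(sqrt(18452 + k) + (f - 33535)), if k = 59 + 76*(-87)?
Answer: -13381837921496/448755595819870617 - 399040576*sqrt(11899)/448755595819870617 ≈ -2.9917e-5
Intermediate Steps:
f = -611/19976 (f = 611*(-1/19976) = -611/19976 ≈ -0.030587)
k = -6553 (k = 59 - 6612 = -6553)
1/(sqrt(18452 + k) + (f - 33535)) = 1/(sqrt(18452 - 6553) + (-611/19976 - 33535)) = 1/(sqrt(11899) - 669895771/19976) = 1/(-669895771/19976 + sqrt(11899))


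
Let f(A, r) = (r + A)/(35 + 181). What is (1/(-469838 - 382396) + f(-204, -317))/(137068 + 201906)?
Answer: -74002355/10399866044976 ≈ -7.1157e-6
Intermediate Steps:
f(A, r) = A/216 + r/216 (f(A, r) = (A + r)/216 = (A + r)*(1/216) = A/216 + r/216)
(1/(-469838 - 382396) + f(-204, -317))/(137068 + 201906) = (1/(-469838 - 382396) + ((1/216)*(-204) + (1/216)*(-317)))/(137068 + 201906) = (1/(-852234) + (-17/18 - 317/216))/338974 = (-1/852234 - 521/216)*(1/338974) = -74002355/30680424*1/338974 = -74002355/10399866044976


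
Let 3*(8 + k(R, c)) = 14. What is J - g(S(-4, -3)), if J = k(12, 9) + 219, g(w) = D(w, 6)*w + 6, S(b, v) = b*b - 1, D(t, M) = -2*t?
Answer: 1979/3 ≈ 659.67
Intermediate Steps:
S(b, v) = -1 + b**2 (S(b, v) = b**2 - 1 = -1 + b**2)
g(w) = 6 - 2*w**2 (g(w) = (-2*w)*w + 6 = -2*w**2 + 6 = 6 - 2*w**2)
k(R, c) = -10/3 (k(R, c) = -8 + (1/3)*14 = -8 + 14/3 = -10/3)
J = 647/3 (J = -10/3 + 219 = 647/3 ≈ 215.67)
J - g(S(-4, -3)) = 647/3 - (6 - 2*(-1 + (-4)**2)**2) = 647/3 - (6 - 2*(-1 + 16)**2) = 647/3 - (6 - 2*15**2) = 647/3 - (6 - 2*225) = 647/3 - (6 - 450) = 647/3 - 1*(-444) = 647/3 + 444 = 1979/3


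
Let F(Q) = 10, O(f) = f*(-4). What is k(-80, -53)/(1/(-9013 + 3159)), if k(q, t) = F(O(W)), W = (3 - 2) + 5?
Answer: -58540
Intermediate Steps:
W = 6 (W = 1 + 5 = 6)
O(f) = -4*f
k(q, t) = 10
k(-80, -53)/(1/(-9013 + 3159)) = 10/(1/(-9013 + 3159)) = 10/(1/(-5854)) = 10/(-1/5854) = 10*(-5854) = -58540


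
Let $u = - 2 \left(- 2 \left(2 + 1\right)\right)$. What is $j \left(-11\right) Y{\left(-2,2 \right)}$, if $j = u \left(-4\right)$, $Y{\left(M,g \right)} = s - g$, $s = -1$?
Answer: $-1584$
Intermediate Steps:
$u = 12$ ($u = - 2 \left(\left(-2\right) 3\right) = \left(-2\right) \left(-6\right) = 12$)
$Y{\left(M,g \right)} = -1 - g$
$j = -48$ ($j = 12 \left(-4\right) = -48$)
$j \left(-11\right) Y{\left(-2,2 \right)} = \left(-48\right) \left(-11\right) \left(-1 - 2\right) = 528 \left(-1 - 2\right) = 528 \left(-3\right) = -1584$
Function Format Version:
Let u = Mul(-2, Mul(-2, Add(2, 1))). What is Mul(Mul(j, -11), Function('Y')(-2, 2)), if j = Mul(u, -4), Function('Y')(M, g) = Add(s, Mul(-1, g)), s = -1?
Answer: -1584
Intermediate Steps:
u = 12 (u = Mul(-2, Mul(-2, 3)) = Mul(-2, -6) = 12)
Function('Y')(M, g) = Add(-1, Mul(-1, g))
j = -48 (j = Mul(12, -4) = -48)
Mul(Mul(j, -11), Function('Y')(-2, 2)) = Mul(Mul(-48, -11), Add(-1, Mul(-1, 2))) = Mul(528, Add(-1, -2)) = Mul(528, -3) = -1584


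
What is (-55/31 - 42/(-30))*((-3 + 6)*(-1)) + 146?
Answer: 22804/155 ≈ 147.12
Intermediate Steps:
(-55/31 - 42/(-30))*((-3 + 6)*(-1)) + 146 = (-55*1/31 - 42*(-1/30))*(3*(-1)) + 146 = (-55/31 + 7/5)*(-3) + 146 = -58/155*(-3) + 146 = 174/155 + 146 = 22804/155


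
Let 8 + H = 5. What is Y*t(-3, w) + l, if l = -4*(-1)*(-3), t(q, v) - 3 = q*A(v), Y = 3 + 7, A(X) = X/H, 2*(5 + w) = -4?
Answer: -52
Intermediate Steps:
w = -7 (w = -5 + (½)*(-4) = -5 - 2 = -7)
H = -3 (H = -8 + 5 = -3)
A(X) = -X/3 (A(X) = X/(-3) = X*(-⅓) = -X/3)
Y = 10
t(q, v) = 3 - q*v/3 (t(q, v) = 3 + q*(-v/3) = 3 - q*v/3)
l = -12 (l = 4*(-3) = -12)
Y*t(-3, w) + l = 10*(3 - ⅓*(-3)*(-7)) - 12 = 10*(3 - 7) - 12 = 10*(-4) - 12 = -40 - 12 = -52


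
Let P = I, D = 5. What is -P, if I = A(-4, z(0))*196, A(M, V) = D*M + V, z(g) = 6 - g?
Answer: 2744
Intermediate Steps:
A(M, V) = V + 5*M (A(M, V) = 5*M + V = V + 5*M)
I = -2744 (I = ((6 - 1*0) + 5*(-4))*196 = ((6 + 0) - 20)*196 = (6 - 20)*196 = -14*196 = -2744)
P = -2744
-P = -1*(-2744) = 2744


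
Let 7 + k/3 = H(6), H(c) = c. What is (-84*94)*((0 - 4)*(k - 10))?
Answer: -410592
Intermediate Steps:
k = -3 (k = -21 + 3*6 = -21 + 18 = -3)
(-84*94)*((0 - 4)*(k - 10)) = (-84*94)*((0 - 4)*(-3 - 10)) = -(-31584)*(-13) = -7896*52 = -410592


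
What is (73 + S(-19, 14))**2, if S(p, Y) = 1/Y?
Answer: 1046529/196 ≈ 5339.4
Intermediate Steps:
(73 + S(-19, 14))**2 = (73 + 1/14)**2 = (1023/14)**2 = 1046529/196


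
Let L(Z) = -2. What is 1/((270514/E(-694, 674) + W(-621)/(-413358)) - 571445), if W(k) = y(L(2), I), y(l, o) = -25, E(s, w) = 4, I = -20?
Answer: -206679/104128290391 ≈ -1.9848e-6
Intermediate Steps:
W(k) = -25
1/((270514/E(-694, 674) + W(-621)/(-413358)) - 571445) = 1/((270514/4 - 25/(-413358)) - 571445) = 1/((270514*(¼) - 25*(-1/413358)) - 571445) = 1/((135257/2 + 25/413358) - 571445) = 1/(13977390764/206679 - 571445) = 1/(-104128290391/206679) = -206679/104128290391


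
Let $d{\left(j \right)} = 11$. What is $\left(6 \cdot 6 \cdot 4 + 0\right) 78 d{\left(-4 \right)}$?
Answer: $123552$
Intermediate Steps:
$\left(6 \cdot 6 \cdot 4 + 0\right) 78 d{\left(-4 \right)} = \left(6 \cdot 6 \cdot 4 + 0\right) 78 \cdot 11 = \left(6 \cdot 24 + 0\right) 78 \cdot 11 = \left(144 + 0\right) 78 \cdot 11 = 144 \cdot 78 \cdot 11 = 11232 \cdot 11 = 123552$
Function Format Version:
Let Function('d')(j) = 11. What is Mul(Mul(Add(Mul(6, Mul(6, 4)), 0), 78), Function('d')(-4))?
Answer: 123552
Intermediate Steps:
Mul(Mul(Add(Mul(6, Mul(6, 4)), 0), 78), Function('d')(-4)) = Mul(Mul(Add(Mul(6, Mul(6, 4)), 0), 78), 11) = Mul(Mul(Add(Mul(6, 24), 0), 78), 11) = Mul(Mul(Add(144, 0), 78), 11) = Mul(Mul(144, 78), 11) = Mul(11232, 11) = 123552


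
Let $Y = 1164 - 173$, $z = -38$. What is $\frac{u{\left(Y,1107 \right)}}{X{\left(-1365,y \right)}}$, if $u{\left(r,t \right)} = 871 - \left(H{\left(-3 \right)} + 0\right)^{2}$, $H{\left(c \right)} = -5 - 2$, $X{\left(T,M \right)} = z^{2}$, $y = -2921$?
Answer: $\frac{411}{722} \approx 0.56925$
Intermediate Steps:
$X{\left(T,M \right)} = 1444$ ($X{\left(T,M \right)} = \left(-38\right)^{2} = 1444$)
$Y = 991$
$H{\left(c \right)} = -7$
$u{\left(r,t \right)} = 822$ ($u{\left(r,t \right)} = 871 - \left(-7 + 0\right)^{2} = 871 - \left(-7\right)^{2} = 871 - 49 = 822$)
$\frac{u{\left(Y,1107 \right)}}{X{\left(-1365,y \right)}} = \frac{822}{1444} = 822 \cdot \frac{1}{1444} = \frac{411}{722}$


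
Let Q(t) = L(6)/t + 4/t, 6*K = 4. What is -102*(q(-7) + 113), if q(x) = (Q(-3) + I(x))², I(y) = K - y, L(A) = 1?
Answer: -15198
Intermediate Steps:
K = ⅔ (K = (⅙)*4 = ⅔ ≈ 0.66667)
Q(t) = 5/t (Q(t) = 1/t + 4/t = 5/t)
I(y) = ⅔ - y
q(x) = (-1 - x)² (q(x) = (5/(-3) + (⅔ - x))² = (5*(-⅓) + (⅔ - x))² = (-5/3 + (⅔ - x))² = (-1 - x)²)
-102*(q(-7) + 113) = -102*((1 - 7)² + 113) = -102*((-6)² + 113) = -102*(36 + 113) = -102*149 = -15198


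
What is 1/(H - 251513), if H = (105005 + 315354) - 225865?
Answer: -1/57019 ≈ -1.7538e-5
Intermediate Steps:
H = 194494 (H = 420359 - 225865 = 194494)
1/(H - 251513) = 1/(194494 - 251513) = 1/(-57019) = -1/57019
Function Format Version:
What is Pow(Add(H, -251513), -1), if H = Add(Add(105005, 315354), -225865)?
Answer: Rational(-1, 57019) ≈ -1.7538e-5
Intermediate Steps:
H = 194494 (H = Add(420359, -225865) = 194494)
Pow(Add(H, -251513), -1) = Pow(Add(194494, -251513), -1) = Pow(-57019, -1) = Rational(-1, 57019)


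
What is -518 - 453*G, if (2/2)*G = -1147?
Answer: 519073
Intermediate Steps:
G = -1147
-518 - 453*G = -518 - 453*(-1147) = -518 + 519591 = 519073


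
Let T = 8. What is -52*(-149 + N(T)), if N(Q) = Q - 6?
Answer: 7644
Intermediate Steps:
N(Q) = -6 + Q
-52*(-149 + N(T)) = -52*(-149 + (-6 + 8)) = -52*(-149 + 2) = -52*(-147) = 7644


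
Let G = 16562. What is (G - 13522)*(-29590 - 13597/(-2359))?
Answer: -212159207520/2359 ≈ -8.9936e+7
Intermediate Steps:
(G - 13522)*(-29590 - 13597/(-2359)) = (16562 - 13522)*(-29590 - 13597/(-2359)) = 3040*(-29590 - 13597*(-1/2359)) = 3040*(-29590 + 13597/2359) = 3040*(-69789213/2359) = -212159207520/2359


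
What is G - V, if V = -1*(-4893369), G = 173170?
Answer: -4720199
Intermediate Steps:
V = 4893369
G - V = 173170 - 1*4893369 = 173170 - 4893369 = -4720199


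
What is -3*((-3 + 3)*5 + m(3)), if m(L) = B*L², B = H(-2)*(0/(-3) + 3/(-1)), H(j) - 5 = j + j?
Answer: 81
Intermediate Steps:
H(j) = 5 + 2*j (H(j) = 5 + (j + j) = 5 + 2*j)
B = -3 (B = (5 + 2*(-2))*(0/(-3) + 3/(-1)) = (5 - 4)*(0*(-⅓) + 3*(-1)) = 1*(0 - 3) = 1*(-3) = -3)
m(L) = -3*L²
-3*((-3 + 3)*5 + m(3)) = -3*((-3 + 3)*5 - 3*3²) = -3*(0*5 - 3*9) = -3*(0 - 27) = -3*(-27) = 81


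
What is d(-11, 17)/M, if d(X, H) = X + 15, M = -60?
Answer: -1/15 ≈ -0.066667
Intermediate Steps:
d(X, H) = 15 + X
d(-11, 17)/M = (15 - 11)/(-60) = 4*(-1/60) = -1/15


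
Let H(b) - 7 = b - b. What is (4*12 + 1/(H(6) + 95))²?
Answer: 23980609/10404 ≈ 2304.9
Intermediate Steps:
H(b) = 7 (H(b) = 7 + (b - b) = 7 + 0 = 7)
(4*12 + 1/(H(6) + 95))² = (4*12 + 1/(7 + 95))² = (48 + 1/102)² = (4897/102)² = 23980609/10404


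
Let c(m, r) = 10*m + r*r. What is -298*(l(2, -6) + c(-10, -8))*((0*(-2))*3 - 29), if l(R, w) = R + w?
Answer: -345680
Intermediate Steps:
c(m, r) = r**2 + 10*m (c(m, r) = 10*m + r**2 = r**2 + 10*m)
-298*(l(2, -6) + c(-10, -8))*((0*(-2))*3 - 29) = -298*((2 - 6) + ((-8)**2 + 10*(-10)))*((0*(-2))*3 - 29) = -298*(-4 + (64 - 100))*(0*3 - 29) = -298*(-4 - 36)*(0 - 29) = -(-11920)*(-29) = -298*1160 = -345680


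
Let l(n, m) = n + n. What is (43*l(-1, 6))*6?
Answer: -516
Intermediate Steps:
l(n, m) = 2*n
(43*l(-1, 6))*6 = (43*(2*(-1)))*6 = (43*(-2))*6 = -86*6 = -516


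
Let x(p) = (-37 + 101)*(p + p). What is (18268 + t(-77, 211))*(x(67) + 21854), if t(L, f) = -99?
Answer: 552882670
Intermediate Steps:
x(p) = 128*p (x(p) = 64*(2*p) = 128*p)
(18268 + t(-77, 211))*(x(67) + 21854) = (18268 - 99)*(128*67 + 21854) = 18169*(8576 + 21854) = 18169*30430 = 552882670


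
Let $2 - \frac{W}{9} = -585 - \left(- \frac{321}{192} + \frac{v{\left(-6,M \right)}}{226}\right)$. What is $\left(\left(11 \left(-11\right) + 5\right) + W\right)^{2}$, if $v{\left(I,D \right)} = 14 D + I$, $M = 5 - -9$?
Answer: $\frac{1392308103186025}{52301824} \approx 2.6621 \cdot 10^{7}$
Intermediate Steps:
$M = 14$ ($M = 5 + 9 = 14$)
$v{\left(I,D \right)} = I + 14 D$
$W = \frac{38152557}{7232}$ ($W = 18 - 9 \left(-585 - \left(- \frac{321}{192} + \frac{-6 + 14 \cdot 14}{226}\right)\right) = 18 - 9 \left(-585 - \left(\left(-321\right) \frac{1}{192} + \left(-6 + 196\right) \frac{1}{226}\right)\right) = 18 - 9 \left(-585 - \left(- \frac{107}{64} + 190 \cdot \frac{1}{226}\right)\right) = 18 - 9 \left(-585 - \left(- \frac{107}{64} + \frac{95}{113}\right)\right) = 18 - 9 \left(-585 - - \frac{6011}{7232}\right) = 18 - 9 \left(-585 + \frac{6011}{7232}\right) = 18 - - \frac{38022381}{7232} = 18 + \frac{38022381}{7232} = \frac{38152557}{7232} \approx 5275.5$)
$\left(\left(11 \left(-11\right) + 5\right) + W\right)^{2} = \left(\left(11 \left(-11\right) + 5\right) + \frac{38152557}{7232}\right)^{2} = \left(\left(-121 + 5\right) + \frac{38152557}{7232}\right)^{2} = \left(-116 + \frac{38152557}{7232}\right)^{2} = \left(\frac{37313645}{7232}\right)^{2} = \frac{1392308103186025}{52301824}$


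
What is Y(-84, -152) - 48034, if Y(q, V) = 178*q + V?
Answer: -63138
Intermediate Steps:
Y(q, V) = V + 178*q
Y(-84, -152) - 48034 = (-152 + 178*(-84)) - 48034 = (-152 - 14952) - 48034 = -15104 - 48034 = -63138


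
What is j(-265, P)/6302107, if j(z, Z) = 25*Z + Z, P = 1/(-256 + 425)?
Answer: 2/81927391 ≈ 2.4412e-8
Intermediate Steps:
P = 1/169 ≈ 0.0059172
j(z, Z) = 26*Z
j(-265, P)/6302107 = (26*(1/169))/6302107 = (2/13)*(1/6302107) = 2/81927391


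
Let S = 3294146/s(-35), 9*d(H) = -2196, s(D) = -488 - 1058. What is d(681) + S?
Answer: -1835685/773 ≈ -2374.8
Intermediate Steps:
s(D) = -1546
d(H) = -244 (d(H) = (⅑)*(-2196) = -244)
S = -1647073/773 (S = 3294146/(-1546) = 3294146*(-1/1546) = -1647073/773 ≈ -2130.8)
d(681) + S = -244 - 1647073/773 = -1835685/773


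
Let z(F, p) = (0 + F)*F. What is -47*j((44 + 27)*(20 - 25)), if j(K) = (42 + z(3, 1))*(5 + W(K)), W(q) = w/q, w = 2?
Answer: -4249881/355 ≈ -11972.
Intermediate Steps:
z(F, p) = F² (z(F, p) = F*F = F²)
W(q) = 2/q
j(K) = 255 + 102/K (j(K) = (42 + 3²)*(5 + 2/K) = (42 + 9)*(5 + 2/K) = 51*(5 + 2/K) = 255 + 102/K)
-47*j((44 + 27)*(20 - 25)) = -47*(255 + 102/(((44 + 27)*(20 - 25)))) = -47*(255 + 102/((71*(-5)))) = -47*(255 + 102/(-355)) = -47*(255 + 102*(-1/355)) = -47*(255 - 102/355) = -47*90423/355 = -4249881/355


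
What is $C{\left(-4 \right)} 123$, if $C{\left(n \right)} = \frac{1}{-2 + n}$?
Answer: $- \frac{41}{2} \approx -20.5$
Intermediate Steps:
$C{\left(-4 \right)} 123 = \frac{1}{-2 - 4} \cdot 123 = \frac{1}{-6} \cdot 123 = \left(- \frac{1}{6}\right) 123 = - \frac{41}{2}$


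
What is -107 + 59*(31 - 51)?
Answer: -1287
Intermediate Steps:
-107 + 59*(31 - 51) = -107 + 59*(-20) = -107 - 1180 = -1287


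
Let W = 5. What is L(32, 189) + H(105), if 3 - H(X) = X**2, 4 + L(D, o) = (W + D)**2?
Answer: -9657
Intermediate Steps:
L(D, o) = -4 + (5 + D)**2
H(X) = 3 - X**2
L(32, 189) + H(105) = (-4 + (5 + 32)**2) + (3 - 1*105**2) = (-4 + 37**2) + (3 - 1*11025) = (-4 + 1369) + (3 - 11025) = 1365 - 11022 = -9657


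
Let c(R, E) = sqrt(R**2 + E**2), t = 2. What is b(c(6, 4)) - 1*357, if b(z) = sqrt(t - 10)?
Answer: -357 + 2*I*sqrt(2) ≈ -357.0 + 2.8284*I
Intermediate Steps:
c(R, E) = sqrt(E**2 + R**2)
b(z) = 2*I*sqrt(2) (b(z) = sqrt(2 - 10) = sqrt(-8) = 2*I*sqrt(2))
b(c(6, 4)) - 1*357 = 2*I*sqrt(2) - 1*357 = 2*I*sqrt(2) - 357 = -357 + 2*I*sqrt(2)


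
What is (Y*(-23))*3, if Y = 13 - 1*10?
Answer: -207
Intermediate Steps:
Y = 3 (Y = 13 - 10 = 3)
(Y*(-23))*3 = (3*(-23))*3 = -69*3 = -207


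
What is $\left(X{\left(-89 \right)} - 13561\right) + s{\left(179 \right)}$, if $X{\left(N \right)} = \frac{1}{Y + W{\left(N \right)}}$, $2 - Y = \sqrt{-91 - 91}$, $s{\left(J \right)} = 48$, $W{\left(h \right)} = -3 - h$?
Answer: $- \frac{53551975}{3963} + \frac{i \sqrt{182}}{7926} \approx -13513.0 + 0.0017021 i$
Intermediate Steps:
$Y = 2 - i \sqrt{182}$ ($Y = 2 - \sqrt{-91 - 91} = 2 - \sqrt{-182} = 2 - i \sqrt{182} \approx 2.0 - 13.491 i$)
$X{\left(N \right)} = \frac{1}{-1 - N - i \sqrt{182}}$ ($X{\left(N \right)} = \frac{1}{\left(2 - i \sqrt{182}\right) - \left(3 + N\right)} = \frac{1}{-1 - N - i \sqrt{182}}$)
$\left(X{\left(-89 \right)} - 13561\right) + s{\left(179 \right)} = \left(- \frac{1}{1 - 89 + i \sqrt{182}} - 13561\right) + 48 = \left(- \frac{1}{-88 + i \sqrt{182}} - 13561\right) + 48 = \left(-13561 - \frac{1}{-88 + i \sqrt{182}}\right) + 48 = -13513 - \frac{1}{-88 + i \sqrt{182}}$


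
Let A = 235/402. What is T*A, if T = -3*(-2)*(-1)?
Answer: -235/67 ≈ -3.5075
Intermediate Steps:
A = 235/402 (A = 235*(1/402) = 235/402 ≈ 0.58458)
T = -6 (T = 6*(-1) = -6)
T*A = -6*235/402 = -235/67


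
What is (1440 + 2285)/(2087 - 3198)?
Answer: -3725/1111 ≈ -3.3528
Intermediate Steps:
(1440 + 2285)/(2087 - 3198) = 3725/(-1111) = 3725*(-1/1111) = -3725/1111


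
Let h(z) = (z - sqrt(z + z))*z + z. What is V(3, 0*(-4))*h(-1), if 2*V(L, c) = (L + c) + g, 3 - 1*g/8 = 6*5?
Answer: -213*I*sqrt(2)/2 ≈ -150.61*I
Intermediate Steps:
g = -216 (g = 24 - 48*5 = 24 - 8*30 = 24 - 240 = -216)
V(L, c) = -108 + L/2 + c/2 (V(L, c) = ((L + c) - 216)/2 = (-216 + L + c)/2 = -108 + L/2 + c/2)
h(z) = z + z*(z - sqrt(2)*sqrt(z)) (h(z) = (z - sqrt(2*z))*z + z = (z - sqrt(2)*sqrt(z))*z + z = z*(z - sqrt(2)*sqrt(z)) + z = z + z*(z - sqrt(2)*sqrt(z)))
V(3, 0*(-4))*h(-1) = (-108 + (1/2)*3 + (0*(-4))/2)*(-1 + (-1)**2 - sqrt(2)*(-1)**(3/2)) = (-108 + 3/2 + (1/2)*0)*(-1 + 1 - sqrt(2)*(-I)) = (-108 + 3/2 + 0)*(-1 + 1 + I*sqrt(2)) = -213*I*sqrt(2)/2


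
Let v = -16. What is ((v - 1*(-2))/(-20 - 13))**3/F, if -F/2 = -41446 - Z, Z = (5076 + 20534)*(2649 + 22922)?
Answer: 343/5883917896593 ≈ 5.8294e-11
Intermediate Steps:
Z = 654873310 (Z = 25610*25571 = 654873310)
F = 1309829512 (F = -2*(-41446 - 1*654873310) = -2*(-41446 - 654873310) = -2*(-654914756) = 1309829512)
((v - 1*(-2))/(-20 - 13))**3/F = ((-16 - 1*(-2))/(-20 - 13))**3/1309829512 = ((-16 + 2)/(-33))**3*(1/1309829512) = (-14*(-1/33))**3*(1/1309829512) = (14/33)**3*(1/1309829512) = (2744/35937)*(1/1309829512) = 343/5883917896593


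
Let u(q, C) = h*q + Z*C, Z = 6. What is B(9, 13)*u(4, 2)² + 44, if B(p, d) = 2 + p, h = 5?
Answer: 11308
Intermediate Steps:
u(q, C) = 5*q + 6*C
B(9, 13)*u(4, 2)² + 44 = (2 + 9)*(5*4 + 6*2)² + 44 = 11*(20 + 12)² + 44 = 11*32² + 44 = 11*1024 + 44 = 11264 + 44 = 11308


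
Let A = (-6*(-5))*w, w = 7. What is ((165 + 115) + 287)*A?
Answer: 119070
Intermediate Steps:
A = 210 (A = -6*(-5)*7 = 30*7 = 210)
((165 + 115) + 287)*A = ((165 + 115) + 287)*210 = (280 + 287)*210 = 567*210 = 119070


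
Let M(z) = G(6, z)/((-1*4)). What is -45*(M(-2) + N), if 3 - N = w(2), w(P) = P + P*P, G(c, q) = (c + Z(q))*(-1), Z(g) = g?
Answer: 90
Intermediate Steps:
G(c, q) = -c - q (G(c, q) = (c + q)*(-1) = -c - q)
w(P) = P + P**2
N = -3 (N = 3 - 2*(1 + 2) = 3 - 2*3 = 3 - 1*6 = 3 - 6 = -3)
M(z) = 3/2 + z/4 (M(z) = (-1*6 - z)/((-1*4)) = (-6 - z)/(-4) = (-6 - z)*(-1/4) = 3/2 + z/4)
-45*(M(-2) + N) = -45*((3/2 + (1/4)*(-2)) - 3) = -45*((3/2 - 1/2) - 3) = -45*(1 - 3) = -45*(-2) = 90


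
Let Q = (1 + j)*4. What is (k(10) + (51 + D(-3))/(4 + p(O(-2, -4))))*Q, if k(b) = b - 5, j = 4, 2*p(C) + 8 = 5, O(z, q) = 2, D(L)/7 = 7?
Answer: 900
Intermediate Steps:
D(L) = 49 (D(L) = 7*7 = 49)
p(C) = -3/2 (p(C) = -4 + (½)*5 = -4 + 5/2 = -3/2)
k(b) = -5 + b
Q = 20 (Q = (1 + 4)*4 = 5*4 = 20)
(k(10) + (51 + D(-3))/(4 + p(O(-2, -4))))*Q = ((-5 + 10) + (51 + 49)/(4 - 3/2))*20 = (5 + 100/(5/2))*20 = (5 + 100*(⅖))*20 = (5 + 40)*20 = 45*20 = 900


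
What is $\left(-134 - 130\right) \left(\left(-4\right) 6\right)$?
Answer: $6336$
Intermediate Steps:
$\left(-134 - 130\right) \left(\left(-4\right) 6\right) = \left(-264\right) \left(-24\right) = 6336$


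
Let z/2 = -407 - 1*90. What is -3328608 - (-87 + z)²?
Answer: -4497169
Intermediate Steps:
z = -994 (z = 2*(-407 - 1*90) = 2*(-407 - 90) = 2*(-497) = -994)
-3328608 - (-87 + z)² = -3328608 - (-87 - 994)² = -3328608 - 1*(-1081)² = -3328608 - 1*1168561 = -3328608 - 1168561 = -4497169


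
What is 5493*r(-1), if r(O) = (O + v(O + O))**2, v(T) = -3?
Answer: 87888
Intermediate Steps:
r(O) = (-3 + O)**2 (r(O) = (O - 3)**2 = (-3 + O)**2)
5493*r(-1) = 5493*(-3 - 1)**2 = 5493*(-4)**2 = 5493*16 = 87888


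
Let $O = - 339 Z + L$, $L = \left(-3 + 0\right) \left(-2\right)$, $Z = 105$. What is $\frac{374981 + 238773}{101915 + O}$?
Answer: $\frac{306877}{33163} \approx 9.2536$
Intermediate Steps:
$L = 6$ ($L = \left(-3\right) \left(-2\right) = 6$)
$O = -35589$ ($O = \left(-339\right) 105 + 6 = -35595 + 6 = -35589$)
$\frac{374981 + 238773}{101915 + O} = \frac{374981 + 238773}{101915 - 35589} = \frac{613754}{66326} = 613754 \cdot \frac{1}{66326} = \frac{306877}{33163}$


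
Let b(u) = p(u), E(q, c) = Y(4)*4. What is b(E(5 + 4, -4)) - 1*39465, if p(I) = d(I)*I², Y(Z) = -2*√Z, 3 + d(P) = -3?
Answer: -41001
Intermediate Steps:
d(P) = -6 (d(P) = -3 - 3 = -6)
E(q, c) = -16 (E(q, c) = -2*√4*4 = -2*2*4 = -4*4 = -16)
p(I) = -6*I²
b(u) = -6*u²
b(E(5 + 4, -4)) - 1*39465 = -6*(-16)² - 1*39465 = -6*256 - 39465 = -1536 - 39465 = -41001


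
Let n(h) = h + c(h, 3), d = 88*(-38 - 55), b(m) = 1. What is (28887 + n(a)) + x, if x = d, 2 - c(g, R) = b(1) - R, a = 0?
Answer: 20707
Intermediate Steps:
c(g, R) = 1 + R (c(g, R) = 2 - (1 - R) = 2 + (-1 + R) = 1 + R)
d = -8184 (d = 88*(-93) = -8184)
n(h) = 4 + h (n(h) = h + (1 + 3) = h + 4 = 4 + h)
x = -8184
(28887 + n(a)) + x = (28887 + (4 + 0)) - 8184 = (28887 + 4) - 8184 = 28891 - 8184 = 20707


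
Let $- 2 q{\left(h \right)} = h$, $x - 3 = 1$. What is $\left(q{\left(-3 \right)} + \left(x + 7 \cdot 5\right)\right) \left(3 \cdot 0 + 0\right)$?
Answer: $0$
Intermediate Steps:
$x = 4$ ($x = 3 + 1 = 4$)
$q{\left(h \right)} = - \frac{h}{2}$
$\left(q{\left(-3 \right)} + \left(x + 7 \cdot 5\right)\right) \left(3 \cdot 0 + 0\right) = \left(\left(- \frac{1}{2}\right) \left(-3\right) + \left(4 + 7 \cdot 5\right)\right) \left(3 \cdot 0 + 0\right) = \left(\frac{3}{2} + \left(4 + 35\right)\right) \left(0 + 0\right) = \left(\frac{3}{2} + 39\right) 0 = \frac{81}{2} \cdot 0 = 0$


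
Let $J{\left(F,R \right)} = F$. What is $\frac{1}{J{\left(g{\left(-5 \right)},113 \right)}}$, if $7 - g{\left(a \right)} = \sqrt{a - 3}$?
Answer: $\frac{7}{57} + \frac{2 i \sqrt{2}}{57} \approx 0.12281 + 0.049622 i$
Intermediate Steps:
$g{\left(a \right)} = 7 - \sqrt{-3 + a}$ ($g{\left(a \right)} = 7 - \sqrt{a - 3} = 7 - \sqrt{-3 + a}$)
$\frac{1}{J{\left(g{\left(-5 \right)},113 \right)}} = \frac{1}{7 - \sqrt{-3 - 5}} = \frac{1}{7 - \sqrt{-8}} = \frac{1}{7 - 2 i \sqrt{2}}$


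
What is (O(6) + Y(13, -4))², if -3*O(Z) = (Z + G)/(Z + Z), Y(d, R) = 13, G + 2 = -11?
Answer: 225625/1296 ≈ 174.09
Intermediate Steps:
G = -13 (G = -2 - 11 = -13)
O(Z) = -(-13 + Z)/(6*Z) (O(Z) = -(Z - 13)/(3*(Z + Z)) = -(-13 + Z)/(3*(2*Z)) = -(-13 + Z)*1/(2*Z)/3 = -(-13 + Z)/(6*Z))
(O(6) + Y(13, -4))² = ((⅙)*(13 - 1*6)/6 + 13)² = ((⅙)*(⅙)*(13 - 6) + 13)² = ((⅙)*(⅙)*7 + 13)² = (7/36 + 13)² = (475/36)² = 225625/1296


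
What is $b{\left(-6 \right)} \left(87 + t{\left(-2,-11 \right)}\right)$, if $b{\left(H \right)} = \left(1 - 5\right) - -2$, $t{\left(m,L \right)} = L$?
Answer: $-152$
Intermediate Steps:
$b{\left(H \right)} = -2$ ($b{\left(H \right)} = \left(1 - 5\right) + 2 = -4 + 2 = -2$)
$b{\left(-6 \right)} \left(87 + t{\left(-2,-11 \right)}\right) = - 2 \left(87 - 11\right) = \left(-2\right) 76 = -152$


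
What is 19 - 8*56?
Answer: -429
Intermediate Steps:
19 - 8*56 = 19 - 448 = -429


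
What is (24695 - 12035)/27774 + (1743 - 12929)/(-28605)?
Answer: 12459616/14712505 ≈ 0.84687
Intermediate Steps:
(24695 - 12035)/27774 + (1743 - 12929)/(-28605) = 12660*(1/27774) - 11186*(-1/28605) = 2110/4629 + 11186/28605 = 12459616/14712505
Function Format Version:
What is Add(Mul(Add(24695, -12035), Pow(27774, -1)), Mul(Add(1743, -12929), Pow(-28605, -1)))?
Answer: Rational(12459616, 14712505) ≈ 0.84687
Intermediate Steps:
Add(Mul(Add(24695, -12035), Pow(27774, -1)), Mul(Add(1743, -12929), Pow(-28605, -1))) = Add(Mul(12660, Rational(1, 27774)), Mul(-11186, Rational(-1, 28605))) = Add(Rational(2110, 4629), Rational(11186, 28605)) = Rational(12459616, 14712505)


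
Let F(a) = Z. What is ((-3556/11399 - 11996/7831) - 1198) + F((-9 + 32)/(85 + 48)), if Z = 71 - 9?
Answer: -101570275824/89265569 ≈ -1137.8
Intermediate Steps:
Z = 62
F(a) = 62
((-3556/11399 - 11996/7831) - 1198) + F((-9 + 32)/(85 + 48)) = ((-3556/11399 - 11996/7831) - 1198) + 62 = (-164589440/89265569 - 1198) + 62 = -107104741102/89265569 + 62 = -101570275824/89265569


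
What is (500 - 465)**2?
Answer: 1225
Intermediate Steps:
(500 - 465)**2 = 35**2 = 1225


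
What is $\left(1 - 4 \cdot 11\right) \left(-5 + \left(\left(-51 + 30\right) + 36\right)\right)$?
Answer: $-430$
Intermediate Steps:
$\left(1 - 4 \cdot 11\right) \left(-5 + \left(\left(-51 + 30\right) + 36\right)\right) = \left(1 - 44\right) \left(-5 + \left(-21 + 36\right)\right) = \left(1 - 44\right) \left(-5 + 15\right) = \left(-43\right) 10 = -430$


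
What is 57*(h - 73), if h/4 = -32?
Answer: -11457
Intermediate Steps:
h = -128 (h = 4*(-32) = -128)
57*(h - 73) = 57*(-128 - 73) = 57*(-201) = -11457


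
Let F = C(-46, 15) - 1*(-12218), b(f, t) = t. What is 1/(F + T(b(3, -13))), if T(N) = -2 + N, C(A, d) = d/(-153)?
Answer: 51/622348 ≈ 8.1948e-5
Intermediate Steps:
C(A, d) = -d/153 (C(A, d) = d*(-1/153) = -d/153)
F = 623113/51 (F = -1/153*15 - 1*(-12218) = -5/51 + 12218 = 623113/51 ≈ 12218.)
1/(F + T(b(3, -13))) = 1/(623113/51 + (-2 - 13)) = 1/(623113/51 - 15) = 1/(622348/51) = 51/622348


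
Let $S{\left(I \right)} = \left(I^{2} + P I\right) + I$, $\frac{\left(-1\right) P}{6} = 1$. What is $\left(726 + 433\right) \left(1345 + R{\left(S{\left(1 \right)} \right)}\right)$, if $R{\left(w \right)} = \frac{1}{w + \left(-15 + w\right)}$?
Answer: $\frac{35852506}{23} \approx 1.5588 \cdot 10^{6}$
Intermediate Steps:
$P = -6$ ($P = \left(-6\right) 1 = -6$)
$S{\left(I \right)} = I^{2} - 5 I$ ($S{\left(I \right)} = \left(I^{2} - 6 I\right) + I = I^{2} - 5 I$)
$R{\left(w \right)} = \frac{1}{-15 + 2 w}$
$\left(726 + 433\right) \left(1345 + R{\left(S{\left(1 \right)} \right)}\right) = \left(726 + 433\right) \left(1345 + \frac{1}{-15 + 2 \cdot 1 \left(-5 + 1\right)}\right) = 1159 \left(1345 + \frac{1}{-15 + 2 \cdot 1 \left(-4\right)}\right) = 1159 \left(1345 + \frac{1}{-15 + 2 \left(-4\right)}\right) = 1159 \left(1345 + \frac{1}{-15 - 8}\right) = 1159 \left(1345 + \frac{1}{-23}\right) = 1159 \left(1345 - \frac{1}{23}\right) = 1159 \cdot \frac{30934}{23} = \frac{35852506}{23}$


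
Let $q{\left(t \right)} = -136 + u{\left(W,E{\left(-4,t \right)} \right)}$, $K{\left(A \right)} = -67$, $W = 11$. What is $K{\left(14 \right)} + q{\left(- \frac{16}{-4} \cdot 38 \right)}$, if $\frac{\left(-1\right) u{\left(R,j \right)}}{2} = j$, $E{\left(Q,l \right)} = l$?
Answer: $-507$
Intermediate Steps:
$u{\left(R,j \right)} = - 2 j$
$q{\left(t \right)} = -136 - 2 t$
$K{\left(14 \right)} + q{\left(- \frac{16}{-4} \cdot 38 \right)} = -67 - \left(136 + 2 - \frac{16}{-4} \cdot 38\right) = -67 - \left(136 + 2 \left(-16\right) \left(- \frac{1}{4}\right) 38\right) = -67 - \left(136 + 2 \cdot 4 \cdot 38\right) = -67 - 440 = -507$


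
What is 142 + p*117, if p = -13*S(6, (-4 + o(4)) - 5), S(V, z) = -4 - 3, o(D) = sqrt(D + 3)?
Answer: 10789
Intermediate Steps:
o(D) = sqrt(3 + D)
S(V, z) = -7
p = 91 (p = -13*(-7) = 91)
142 + p*117 = 142 + 91*117 = 142 + 10647 = 10789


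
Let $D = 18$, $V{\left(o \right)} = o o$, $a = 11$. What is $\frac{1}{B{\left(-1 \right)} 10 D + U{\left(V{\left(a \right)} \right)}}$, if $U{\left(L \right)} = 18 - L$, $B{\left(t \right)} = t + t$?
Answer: $- \frac{1}{463} \approx -0.0021598$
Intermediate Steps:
$V{\left(o \right)} = o^{2}$
$B{\left(t \right)} = 2 t$
$\frac{1}{B{\left(-1 \right)} 10 D + U{\left(V{\left(a \right)} \right)}} = \frac{1}{2 \left(-1\right) 10 \cdot 18 + \left(18 - 11^{2}\right)} = \frac{1}{\left(-2\right) 10 \cdot 18 + \left(18 - 121\right)} = \frac{1}{\left(-20\right) 18 + \left(18 - 121\right)} = \frac{1}{-360 - 103} = \frac{1}{-463} = - \frac{1}{463}$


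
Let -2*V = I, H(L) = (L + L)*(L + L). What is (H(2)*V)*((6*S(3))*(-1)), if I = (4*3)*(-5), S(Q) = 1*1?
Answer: -2880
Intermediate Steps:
S(Q) = 1
I = -60 (I = 12*(-5) = -60)
H(L) = 4*L² (H(L) = (2*L)*(2*L) = 4*L²)
V = 30 (V = -½*(-60) = 30)
(H(2)*V)*((6*S(3))*(-1)) = ((4*2²)*30)*((6*1)*(-1)) = ((4*4)*30)*(6*(-1)) = (16*30)*(-6) = 480*(-6) = -2880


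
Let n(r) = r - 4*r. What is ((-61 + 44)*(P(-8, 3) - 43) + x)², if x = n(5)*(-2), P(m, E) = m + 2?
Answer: 744769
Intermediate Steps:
n(r) = -3*r
P(m, E) = 2 + m
x = 30 (x = -3*5*(-2) = -15*(-2) = 30)
((-61 + 44)*(P(-8, 3) - 43) + x)² = ((-61 + 44)*((2 - 8) - 43) + 30)² = (-17*(-6 - 43) + 30)² = (-17*(-49) + 30)² = (833 + 30)² = 863² = 744769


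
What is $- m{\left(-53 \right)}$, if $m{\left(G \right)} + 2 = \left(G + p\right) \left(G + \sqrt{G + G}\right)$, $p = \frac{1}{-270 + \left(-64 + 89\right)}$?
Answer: $- \frac{687768}{245} + \frac{12986 i \sqrt{106}}{245} \approx -2807.2 + 545.71 i$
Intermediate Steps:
$p = - \frac{1}{245}$ ($p = \frac{1}{-270 + 25} = \frac{1}{-245} = - \frac{1}{245} \approx -0.0040816$)
$m{\left(G \right)} = -2 + \left(- \frac{1}{245} + G\right) \left(G + \sqrt{2} \sqrt{G}\right)$ ($m{\left(G \right)} = -2 + \left(G - \frac{1}{245}\right) \left(G + \sqrt{G + G}\right) = -2 + \left(- \frac{1}{245} + G\right) \left(G + \sqrt{2 G}\right) = -2 + \left(- \frac{1}{245} + G\right) \left(G + \sqrt{2} \sqrt{G}\right)$)
$- m{\left(-53 \right)} = - (-2 + \left(-53\right)^{2} - - \frac{53}{245} + \sqrt{2} \left(-53\right)^{\frac{3}{2}} - \frac{\sqrt{2} \sqrt{-53}}{245}) = - (-2 + 2809 + \frac{53}{245} + \sqrt{2} \left(- 53 i \sqrt{53}\right) - \frac{\sqrt{2} i \sqrt{53}}{245}) = - (-2 + 2809 + \frac{53}{245} - 53 i \sqrt{106} - \frac{i \sqrt{106}}{245}) = - (\frac{687768}{245} - \frac{12986 i \sqrt{106}}{245}) = - \frac{687768}{245} + \frac{12986 i \sqrt{106}}{245}$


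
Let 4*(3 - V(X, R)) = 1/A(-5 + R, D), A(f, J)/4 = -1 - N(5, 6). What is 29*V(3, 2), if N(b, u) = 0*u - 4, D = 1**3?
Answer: 4147/48 ≈ 86.396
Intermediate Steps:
D = 1
N(b, u) = -4 (N(b, u) = 0 - 4 = -4)
A(f, J) = 12 (A(f, J) = 4*(-1 - 1*(-4)) = 4*(-1 + 4) = 4*3 = 12)
V(X, R) = 143/48 (V(X, R) = 3 - 1/4/12 = 3 - 1/4*1/12 = 3 - 1/48 = 143/48)
29*V(3, 2) = 29*(143/48) = 4147/48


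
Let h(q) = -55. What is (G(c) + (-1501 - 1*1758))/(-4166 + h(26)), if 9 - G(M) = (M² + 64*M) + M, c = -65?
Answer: 3250/4221 ≈ 0.76996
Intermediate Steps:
G(M) = 9 - M² - 65*M (G(M) = 9 - ((M² + 64*M) + M) = 9 - (M² + 65*M) = 9 + (-M² - 65*M) = 9 - M² - 65*M)
(G(c) + (-1501 - 1*1758))/(-4166 + h(26)) = ((9 - 1*(-65)² - 65*(-65)) + (-1501 - 1*1758))/(-4166 - 55) = ((9 - 1*4225 + 4225) + (-1501 - 1758))/(-4221) = ((9 - 4225 + 4225) - 3259)*(-1/4221) = (9 - 3259)*(-1/4221) = -3250*(-1/4221) = 3250/4221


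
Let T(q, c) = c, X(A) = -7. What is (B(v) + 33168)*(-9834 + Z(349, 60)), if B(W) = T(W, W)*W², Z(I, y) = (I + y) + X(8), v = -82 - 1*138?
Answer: 100119095424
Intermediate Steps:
v = -220 (v = -82 - 138 = -220)
Z(I, y) = -7 + I + y (Z(I, y) = (I + y) - 7 = -7 + I + y)
B(W) = W³ (B(W) = W*W² = W³)
(B(v) + 33168)*(-9834 + Z(349, 60)) = ((-220)³ + 33168)*(-9834 + (-7 + 349 + 60)) = (-10648000 + 33168)*(-9834 + 402) = -10614832*(-9432) = 100119095424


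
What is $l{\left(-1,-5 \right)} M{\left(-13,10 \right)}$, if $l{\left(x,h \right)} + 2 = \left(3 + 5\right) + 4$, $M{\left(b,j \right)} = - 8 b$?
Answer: $1040$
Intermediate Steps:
$l{\left(x,h \right)} = 10$ ($l{\left(x,h \right)} = -2 + \left(\left(3 + 5\right) + 4\right) = -2 + \left(8 + 4\right) = -2 + 12 = 10$)
$l{\left(-1,-5 \right)} M{\left(-13,10 \right)} = 10 \left(\left(-8\right) \left(-13\right)\right) = 10 \cdot 104 = 1040$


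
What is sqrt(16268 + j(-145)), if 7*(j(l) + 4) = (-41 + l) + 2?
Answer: 32*sqrt(777)/7 ≈ 127.43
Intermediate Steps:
j(l) = -67/7 + l/7 (j(l) = -4 + ((-41 + l) + 2)/7 = -4 + (-39 + l)/7 = -4 + (-39/7 + l/7) = -67/7 + l/7)
sqrt(16268 + j(-145)) = sqrt(16268 + (-67/7 + (1/7)*(-145))) = sqrt(16268 + (-67/7 - 145/7)) = sqrt(16268 - 212/7) = sqrt(113664/7) = 32*sqrt(777)/7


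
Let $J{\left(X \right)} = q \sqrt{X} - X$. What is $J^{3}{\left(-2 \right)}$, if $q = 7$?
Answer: $\left(2 + 7 i \sqrt{2}\right)^{3} \approx -580.0 - 851.36 i$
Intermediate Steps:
$J{\left(X \right)} = - X + 7 \sqrt{X}$ ($J{\left(X \right)} = 7 \sqrt{X} - X = - X + 7 \sqrt{X}$)
$J^{3}{\left(-2 \right)} = \left(\left(-1\right) \left(-2\right) + 7 \sqrt{-2}\right)^{3} = \left(2 + 7 i \sqrt{2}\right)^{3}$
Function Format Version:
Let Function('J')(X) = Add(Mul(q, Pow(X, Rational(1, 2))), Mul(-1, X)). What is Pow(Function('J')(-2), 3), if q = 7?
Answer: Pow(Add(2, Mul(7, I, Pow(2, Rational(1, 2)))), 3) ≈ Add(-580.00, Mul(-851.36, I))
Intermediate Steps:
Function('J')(X) = Add(Mul(-1, X), Mul(7, Pow(X, Rational(1, 2)))) (Function('J')(X) = Add(Mul(7, Pow(X, Rational(1, 2))), Mul(-1, X)) = Add(Mul(-1, X), Mul(7, Pow(X, Rational(1, 2)))))
Pow(Function('J')(-2), 3) = Pow(Add(Mul(-1, -2), Mul(7, Pow(-2, Rational(1, 2)))), 3) = Pow(Add(2, Mul(7, Mul(I, Pow(2, Rational(1, 2))))), 3) = Pow(Add(2, Mul(7, I, Pow(2, Rational(1, 2)))), 3)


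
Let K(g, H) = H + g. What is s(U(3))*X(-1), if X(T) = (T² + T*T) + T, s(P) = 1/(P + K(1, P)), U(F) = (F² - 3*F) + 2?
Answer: ⅕ ≈ 0.20000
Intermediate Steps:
U(F) = 2 + F² - 3*F
s(P) = 1/(1 + 2*P) (s(P) = 1/(P + (P + 1)) = 1/(P + (1 + P)) = 1/(1 + 2*P))
X(T) = T + 2*T² (X(T) = (T² + T²) + T = 2*T² + T = T + 2*T²)
s(U(3))*X(-1) = (-(1 + 2*(-1)))/(1 + 2*(2 + 3² - 3*3)) = (-(1 - 2))/(1 + 2*(2 + 9 - 9)) = (-1*(-1))/(1 + 2*2) = 1/(1 + 4) = 1/5 = (⅕)*1 = ⅕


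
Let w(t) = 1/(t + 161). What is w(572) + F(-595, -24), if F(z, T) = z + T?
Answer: -453726/733 ≈ -619.00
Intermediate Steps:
w(t) = 1/(161 + t)
F(z, T) = T + z
w(572) + F(-595, -24) = 1/(161 + 572) + (-24 - 595) = 1/733 - 619 = -453726/733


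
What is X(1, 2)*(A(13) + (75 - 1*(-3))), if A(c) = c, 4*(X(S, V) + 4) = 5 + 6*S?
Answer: -455/4 ≈ -113.75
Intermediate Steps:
X(S, V) = -11/4 + 3*S/2 (X(S, V) = -4 + (5 + 6*S)/4 = -4 + (5/4 + 3*S/2) = -11/4 + 3*S/2)
X(1, 2)*(A(13) + (75 - 1*(-3))) = (-11/4 + (3/2)*1)*(13 + (75 - 1*(-3))) = (-11/4 + 3/2)*(13 + (75 + 3)) = -5*(13 + 78)/4 = -5/4*91 = -455/4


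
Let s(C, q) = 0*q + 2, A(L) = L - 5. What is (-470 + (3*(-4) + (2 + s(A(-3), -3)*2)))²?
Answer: 226576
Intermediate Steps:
A(L) = -5 + L
s(C, q) = 2 (s(C, q) = 0 + 2 = 2)
(-470 + (3*(-4) + (2 + s(A(-3), -3)*2)))² = (-470 + (3*(-4) + (2 + 2*2)))² = (-470 + (-12 + (2 + 4)))² = (-470 + (-12 + 6))² = (-470 - 6)² = (-476)² = 226576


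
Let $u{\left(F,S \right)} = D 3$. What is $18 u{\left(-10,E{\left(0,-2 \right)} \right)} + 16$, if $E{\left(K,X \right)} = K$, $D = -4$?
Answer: $-200$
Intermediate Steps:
$u{\left(F,S \right)} = -12$ ($u{\left(F,S \right)} = \left(-4\right) 3 = -12$)
$18 u{\left(-10,E{\left(0,-2 \right)} \right)} + 16 = 18 \left(-12\right) + 16 = -216 + 16 = -200$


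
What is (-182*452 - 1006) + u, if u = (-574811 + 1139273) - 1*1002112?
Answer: -520920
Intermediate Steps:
u = -437650 (u = 564462 - 1002112 = -437650)
(-182*452 - 1006) + u = (-182*452 - 1006) - 437650 = (-82264 - 1006) - 437650 = -83270 - 437650 = -520920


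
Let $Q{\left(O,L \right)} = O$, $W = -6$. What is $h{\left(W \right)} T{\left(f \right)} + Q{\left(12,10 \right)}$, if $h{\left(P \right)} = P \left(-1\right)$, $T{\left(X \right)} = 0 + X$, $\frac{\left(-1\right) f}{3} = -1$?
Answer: $30$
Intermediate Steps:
$f = 3$ ($f = \left(-3\right) \left(-1\right) = 3$)
$T{\left(X \right)} = X$
$h{\left(P \right)} = - P$
$h{\left(W \right)} T{\left(f \right)} + Q{\left(12,10 \right)} = \left(-1\right) \left(-6\right) 3 + 12 = 6 \cdot 3 + 12 = 18 + 12 = 30$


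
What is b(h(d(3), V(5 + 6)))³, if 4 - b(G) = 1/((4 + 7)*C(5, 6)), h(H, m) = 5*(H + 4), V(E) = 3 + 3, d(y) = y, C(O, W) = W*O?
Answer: 2294744759/35937000 ≈ 63.855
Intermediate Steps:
C(O, W) = O*W
V(E) = 6
h(H, m) = 20 + 5*H (h(H, m) = 5*(4 + H) = 20 + 5*H)
b(G) = 1319/330 (b(G) = 4 - 1/((4 + 7)*(5*6)) = 4 - 1/(11*30) = 4 - 1*1/330 = 4 - 1/330 = 1319/330)
b(h(d(3), V(5 + 6)))³ = (1319/330)³ = 2294744759/35937000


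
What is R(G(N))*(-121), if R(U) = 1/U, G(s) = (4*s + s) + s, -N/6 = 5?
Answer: 121/180 ≈ 0.67222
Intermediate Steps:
N = -30 (N = -6*5 = -30)
G(s) = 6*s (G(s) = 5*s + s = 6*s)
R(G(N))*(-121) = -121/(6*(-30)) = -121/(-180) = -1/180*(-121) = 121/180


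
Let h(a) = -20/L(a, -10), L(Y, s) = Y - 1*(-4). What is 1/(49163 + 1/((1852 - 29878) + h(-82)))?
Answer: 1093004/53735355613 ≈ 2.0340e-5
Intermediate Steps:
L(Y, s) = 4 + Y (L(Y, s) = Y + 4 = 4 + Y)
h(a) = -20/(4 + a)
1/(49163 + 1/((1852 - 29878) + h(-82))) = 1/(49163 + 1/((1852 - 29878) - 20/(4 - 82))) = 1/(49163 + 1/(-28026 - 20/(-78))) = 1/(49163 + 1/(-28026 - 20*(-1/78))) = 1/(49163 + 1/(-28026 + 10/39)) = 1/(49163 + 1/(-1093004/39)) = 1/(49163 - 39/1093004) = 1/(53735355613/1093004) = 1093004/53735355613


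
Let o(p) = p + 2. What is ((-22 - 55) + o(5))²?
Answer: 4900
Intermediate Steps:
o(p) = 2 + p
((-22 - 55) + o(5))² = ((-22 - 55) + (2 + 5))² = (-77 + 7)² = (-70)² = 4900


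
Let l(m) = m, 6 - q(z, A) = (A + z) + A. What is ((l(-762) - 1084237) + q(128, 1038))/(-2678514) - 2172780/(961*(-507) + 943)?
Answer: 529042346239/108543208498 ≈ 4.8740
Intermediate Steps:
q(z, A) = 6 - z - 2*A (q(z, A) = 6 - ((A + z) + A) = 6 - (z + 2*A) = 6 + (-z - 2*A) = 6 - z - 2*A)
((l(-762) - 1084237) + q(128, 1038))/(-2678514) - 2172780/(961*(-507) + 943) = ((-762 - 1084237) + (6 - 1*128 - 2*1038))/(-2678514) - 2172780/(961*(-507) + 943) = (-1084999 + (6 - 128 - 2076))*(-1/2678514) - 2172780/(-487227 + 943) = (-1084999 - 2198)*(-1/2678514) - 2172780/(-486284) = -1087197*(-1/2678514) - 2172780*(-1/486284) = 362399/892838 + 543195/121571 = 529042346239/108543208498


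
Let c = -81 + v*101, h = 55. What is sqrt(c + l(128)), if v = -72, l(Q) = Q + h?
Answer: I*sqrt(7170) ≈ 84.676*I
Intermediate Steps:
l(Q) = 55 + Q (l(Q) = Q + 55 = 55 + Q)
c = -7353 (c = -81 - 72*101 = -81 - 7272 = -7353)
sqrt(c + l(128)) = sqrt(-7353 + (55 + 128)) = sqrt(-7353 + 183) = sqrt(-7170) = I*sqrt(7170)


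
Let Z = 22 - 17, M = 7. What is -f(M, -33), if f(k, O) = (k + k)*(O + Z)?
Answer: 392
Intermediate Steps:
Z = 5
f(k, O) = 2*k*(5 + O) (f(k, O) = (k + k)*(O + 5) = (2*k)*(5 + O) = 2*k*(5 + O))
-f(M, -33) = -2*7*(5 - 33) = -2*7*(-28) = -1*(-392) = 392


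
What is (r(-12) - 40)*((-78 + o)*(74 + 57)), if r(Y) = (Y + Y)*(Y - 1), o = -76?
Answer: -5487328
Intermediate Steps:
r(Y) = 2*Y*(-1 + Y) (r(Y) = (2*Y)*(-1 + Y) = 2*Y*(-1 + Y))
(r(-12) - 40)*((-78 + o)*(74 + 57)) = (2*(-12)*(-1 - 12) - 40)*((-78 - 76)*(74 + 57)) = (2*(-12)*(-13) - 40)*(-154*131) = (312 - 40)*(-20174) = 272*(-20174) = -5487328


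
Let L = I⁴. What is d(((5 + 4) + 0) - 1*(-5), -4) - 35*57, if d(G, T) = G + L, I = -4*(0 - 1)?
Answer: -1725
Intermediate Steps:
I = 4 (I = -4*(-1) = 4)
L = 256 (L = 4⁴ = 256)
d(G, T) = 256 + G (d(G, T) = G + 256 = 256 + G)
d(((5 + 4) + 0) - 1*(-5), -4) - 35*57 = (256 + (((5 + 4) + 0) - 1*(-5))) - 35*57 = (256 + ((9 + 0) + 5)) - 1995 = (256 + (9 + 5)) - 1995 = (256 + 14) - 1995 = 270 - 1995 = -1725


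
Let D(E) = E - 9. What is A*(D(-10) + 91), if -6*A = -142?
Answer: 1704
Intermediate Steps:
A = 71/3 (A = -⅙*(-142) = 71/3 ≈ 23.667)
D(E) = -9 + E
A*(D(-10) + 91) = 71*((-9 - 10) + 91)/3 = 71*(-19 + 91)/3 = (71/3)*72 = 1704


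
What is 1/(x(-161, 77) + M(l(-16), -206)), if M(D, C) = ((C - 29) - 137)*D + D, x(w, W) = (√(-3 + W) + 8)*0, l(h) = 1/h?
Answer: 16/371 ≈ 0.043127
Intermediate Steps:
x(w, W) = 0 (x(w, W) = (8 + √(-3 + W))*0 = 0)
M(D, C) = D + D*(-166 + C) (M(D, C) = ((-29 + C) - 137)*D + D = (-166 + C)*D + D = D*(-166 + C) + D = D + D*(-166 + C))
1/(x(-161, 77) + M(l(-16), -206)) = 1/(0 + (-165 - 206)/(-16)) = 1/(0 - 1/16*(-371)) = 1/(0 + 371/16) = 1/(371/16) = 16/371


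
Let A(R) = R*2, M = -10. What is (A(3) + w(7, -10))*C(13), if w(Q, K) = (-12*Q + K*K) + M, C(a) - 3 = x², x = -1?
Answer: 48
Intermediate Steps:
C(a) = 4 (C(a) = 3 + (-1)² = 3 + 1 = 4)
w(Q, K) = -10 + K² - 12*Q (w(Q, K) = (-12*Q + K*K) - 10 = (-12*Q + K²) - 10 = (K² - 12*Q) - 10 = -10 + K² - 12*Q)
A(R) = 2*R
(A(3) + w(7, -10))*C(13) = (2*3 + (-10 + (-10)² - 12*7))*4 = (6 + (-10 + 100 - 84))*4 = (6 + 6)*4 = 12*4 = 48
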